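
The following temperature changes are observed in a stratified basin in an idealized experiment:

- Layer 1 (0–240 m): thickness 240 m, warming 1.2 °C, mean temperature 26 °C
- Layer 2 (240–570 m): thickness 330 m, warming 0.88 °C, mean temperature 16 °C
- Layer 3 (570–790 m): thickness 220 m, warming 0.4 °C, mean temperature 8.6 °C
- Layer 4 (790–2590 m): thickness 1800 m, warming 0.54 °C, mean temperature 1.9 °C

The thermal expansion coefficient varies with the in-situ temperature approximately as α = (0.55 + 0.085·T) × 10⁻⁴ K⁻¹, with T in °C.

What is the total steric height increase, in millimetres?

Δh = 220 mm

Layer 1: α = (0.55 + 0.085×26)×10⁻⁴ = 2.76×10⁻⁴ K⁻¹
Layer 2: α = (0.55 + 0.085×16)×10⁻⁴ = 1.91×10⁻⁴ K⁻¹
Layer 3: α = (0.55 + 0.085×8.6)×10⁻⁴ = 1.281×10⁻⁴ K⁻¹
Layer 4: α = (0.55 + 0.085×1.9)×10⁻⁴ = 0.7115×10⁻⁴ K⁻¹
0–240 m: 1.2 × 240 × 2.76×10⁻⁴ = 0.079488 m
240–570 m: 330 × 0.88 × 1.91×10⁻⁴ = 0.0554664 m
Layer 3: 220 × 0.4 × 1.281×10⁻⁴ = 0.0112728 m
0.54 × 1800 × 0.7115×10⁻⁴ = 0.0691578 m
Δh = 0.079488 + 0.0554664 + 0.0112728 + 0.0691578 = 0.215385 m ≈ 220 mm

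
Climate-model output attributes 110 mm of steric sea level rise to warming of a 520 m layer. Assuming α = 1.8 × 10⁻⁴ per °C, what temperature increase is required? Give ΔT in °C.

ΔT ≈ 1.18 °C

ΔT = Δh/(αH) = 0.11 / (1.8×10⁻⁴ × 520) ≈ 1.175 °C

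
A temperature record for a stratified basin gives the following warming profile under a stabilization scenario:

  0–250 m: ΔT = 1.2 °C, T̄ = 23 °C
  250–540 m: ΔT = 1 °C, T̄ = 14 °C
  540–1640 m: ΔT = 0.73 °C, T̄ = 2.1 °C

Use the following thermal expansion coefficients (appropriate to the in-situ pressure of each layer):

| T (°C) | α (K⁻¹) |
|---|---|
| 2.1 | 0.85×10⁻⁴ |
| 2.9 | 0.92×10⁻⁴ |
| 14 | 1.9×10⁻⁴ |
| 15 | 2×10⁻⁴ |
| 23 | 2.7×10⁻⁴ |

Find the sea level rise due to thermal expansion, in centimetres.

20 cm

Layer 1 at 23 °C → α = 2.7×10⁻⁴ K⁻¹
Layer 2 at 14 °C → α = 1.9×10⁻⁴ K⁻¹
Layer 3 at 2.1 °C → α = 0.85×10⁻⁴ K⁻¹
Layer 1: 2.7×10⁻⁴ × 1.2 × 250 = 0.08100 m
Layer 2: 1 × 1.9×10⁻⁴ × 290 = 0.05510 m
Layer 3: 1100 × 0.73 × 0.85×10⁻⁴ = 0.068255 m
Δh = 0.08100 + 0.05510 + 0.068255 = 0.204355 m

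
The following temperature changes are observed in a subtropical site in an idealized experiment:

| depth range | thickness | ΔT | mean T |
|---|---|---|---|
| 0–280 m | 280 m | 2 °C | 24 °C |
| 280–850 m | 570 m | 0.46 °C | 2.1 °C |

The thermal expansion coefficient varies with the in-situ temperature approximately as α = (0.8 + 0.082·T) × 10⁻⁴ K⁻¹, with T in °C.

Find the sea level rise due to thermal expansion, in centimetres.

Layer 1: α = (0.8 + 0.082×24)×10⁻⁴ = 2.768×10⁻⁴ K⁻¹
Layer 2: α = (0.8 + 0.082×2.1)×10⁻⁴ = 0.9722×10⁻⁴ K⁻¹
280 × 2.768×10⁻⁴ × 2 = 0.155008 m
Layer 2: 0.9722×10⁻⁴ × 0.46 × 570 = 0.025491084 m
Δh = 0.155008 + 0.025491084 = 0.180499084 m ≈ 18.0 cm

18.0 cm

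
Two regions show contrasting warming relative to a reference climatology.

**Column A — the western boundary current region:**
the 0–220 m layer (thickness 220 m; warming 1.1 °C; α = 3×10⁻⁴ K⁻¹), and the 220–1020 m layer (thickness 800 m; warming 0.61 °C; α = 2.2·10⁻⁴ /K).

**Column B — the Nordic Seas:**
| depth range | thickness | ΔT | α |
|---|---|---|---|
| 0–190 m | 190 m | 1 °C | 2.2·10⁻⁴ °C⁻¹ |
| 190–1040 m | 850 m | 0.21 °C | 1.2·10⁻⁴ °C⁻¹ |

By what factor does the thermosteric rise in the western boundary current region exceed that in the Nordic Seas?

a factor of 2.8

A Layer 1: 3×10⁻⁴ × 1.1 × 220 = 0.07260 m
A Layer 2: 0.61 × 2.2×10⁻⁴ × 800 = 0.10736 m
A total: 0.17996 m
B 2.2×10⁻⁴ × 190 × 1 = 0.04180 m
B 190–1040 m: 0.21 × 850 × 1.2×10⁻⁴ = 0.02142 m
B total: 0.06322 m
Ratio: 0.17996 / 0.06322 ≈ 2.847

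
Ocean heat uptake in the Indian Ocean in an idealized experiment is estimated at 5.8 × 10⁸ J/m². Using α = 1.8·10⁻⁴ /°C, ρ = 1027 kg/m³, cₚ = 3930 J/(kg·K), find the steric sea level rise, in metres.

Δh = αQ/(ρcₚ) = 1.8×10⁻⁴ × 5.8×10⁸ / (1027 × 3930) ≈ 0.025866 m

Δh ≈ 0.0259 m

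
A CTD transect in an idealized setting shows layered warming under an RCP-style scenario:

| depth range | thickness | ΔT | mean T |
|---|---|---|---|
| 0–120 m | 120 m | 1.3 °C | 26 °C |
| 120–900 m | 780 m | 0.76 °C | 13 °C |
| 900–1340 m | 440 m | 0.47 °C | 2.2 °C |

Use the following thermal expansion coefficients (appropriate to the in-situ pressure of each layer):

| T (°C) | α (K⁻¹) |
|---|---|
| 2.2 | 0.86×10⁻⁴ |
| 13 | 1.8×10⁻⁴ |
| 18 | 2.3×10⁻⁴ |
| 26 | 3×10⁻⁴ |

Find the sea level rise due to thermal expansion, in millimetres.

Layer 1 at 26 °C → α = 3×10⁻⁴ K⁻¹
Layer 2 at 13 °C → α = 1.8×10⁻⁴ K⁻¹
Layer 3 at 2.2 °C → α = 0.86×10⁻⁴ K⁻¹
0–120 m: 1.3 × 120 × 3×10⁻⁴ = 0.04680 m
120–900 m: 780 × 0.76 × 1.8×10⁻⁴ = 0.106704 m
900–1340 m: 0.47 × 440 × 0.86×10⁻⁴ = 0.0177848 m
Δh = 0.04680 + 0.106704 + 0.0177848 = 0.1712888 m ≈ 171 mm

Δh = 171 mm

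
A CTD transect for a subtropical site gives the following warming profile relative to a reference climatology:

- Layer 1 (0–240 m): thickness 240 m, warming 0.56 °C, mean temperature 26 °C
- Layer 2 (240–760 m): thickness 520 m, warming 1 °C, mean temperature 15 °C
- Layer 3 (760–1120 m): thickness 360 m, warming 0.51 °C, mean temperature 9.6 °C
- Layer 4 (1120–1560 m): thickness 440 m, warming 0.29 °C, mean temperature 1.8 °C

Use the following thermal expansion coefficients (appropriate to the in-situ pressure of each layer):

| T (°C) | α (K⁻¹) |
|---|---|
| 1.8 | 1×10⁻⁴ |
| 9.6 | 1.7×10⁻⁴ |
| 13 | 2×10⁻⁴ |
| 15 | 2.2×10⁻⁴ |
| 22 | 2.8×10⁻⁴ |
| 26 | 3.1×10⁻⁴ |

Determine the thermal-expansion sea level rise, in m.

0.200 m of thermosteric rise

Layer 1 at 26 °C → α = 3.1×10⁻⁴ K⁻¹
Layer 2 at 15 °C → α = 2.2×10⁻⁴ K⁻¹
Layer 3 at 9.6 °C → α = 1.7×10⁻⁴ K⁻¹
Layer 4 at 1.8 °C → α = 1×10⁻⁴ K⁻¹
0–240 m: 240 × 3.1×10⁻⁴ × 0.56 = 0.041664 m
240–760 m: 520 × 1 × 2.2×10⁻⁴ = 0.11440 m
0.51 × 1.7×10⁻⁴ × 360 = 0.031212 m
1120–1560 m: 0.29 × 1×10⁻⁴ × 440 = 0.01276 m
Δh = 0.041664 + 0.11440 + 0.031212 + 0.01276 = 0.200036 m ≈ 0.200 m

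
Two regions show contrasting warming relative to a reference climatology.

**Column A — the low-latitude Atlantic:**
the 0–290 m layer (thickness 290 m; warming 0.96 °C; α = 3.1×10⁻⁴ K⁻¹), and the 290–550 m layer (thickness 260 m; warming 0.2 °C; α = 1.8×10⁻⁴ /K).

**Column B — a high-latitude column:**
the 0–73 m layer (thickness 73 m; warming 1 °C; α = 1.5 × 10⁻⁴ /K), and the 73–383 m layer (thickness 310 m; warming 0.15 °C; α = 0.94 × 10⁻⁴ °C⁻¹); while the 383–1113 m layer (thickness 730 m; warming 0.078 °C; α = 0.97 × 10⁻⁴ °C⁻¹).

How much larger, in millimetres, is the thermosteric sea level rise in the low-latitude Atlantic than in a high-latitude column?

A Layer 1: 290 × 3.1×10⁻⁴ × 0.96 = 0.086304 m
A 1.8×10⁻⁴ × 0.2 × 260 = 0.00936 m
A total: 0.095664 m
B 0–73 m: 73 × 1 × 1.5×10⁻⁴ = 0.01095 m
B Layer 2: 0.94×10⁻⁴ × 0.15 × 310 = 0.004371 m
B 383–1113 m: 730 × 0.078 × 0.97×10⁻⁴ = 0.00552318 m
B total: 0.02084418 m
Difference: 0.095664 − 0.02084418 = 0.07481982 m

Δh_A − Δh_B ≈ 75 mm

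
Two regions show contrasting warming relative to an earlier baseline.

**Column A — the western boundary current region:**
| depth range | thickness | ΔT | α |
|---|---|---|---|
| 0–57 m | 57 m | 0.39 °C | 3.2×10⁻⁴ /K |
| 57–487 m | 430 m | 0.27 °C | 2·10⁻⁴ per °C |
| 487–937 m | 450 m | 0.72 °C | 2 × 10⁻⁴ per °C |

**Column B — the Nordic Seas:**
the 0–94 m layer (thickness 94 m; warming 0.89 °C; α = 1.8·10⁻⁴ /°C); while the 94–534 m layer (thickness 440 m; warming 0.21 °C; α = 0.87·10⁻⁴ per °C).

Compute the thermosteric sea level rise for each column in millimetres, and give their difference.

A: 95.1 mm; B: 23.1 mm; difference 72.0 mm

A 0.39 × 3.2×10⁻⁴ × 57 = 0.0071136 m
A 0.27 × 430 × 2×10⁻⁴ = 0.02322 m
A Layer 3: 0.72 × 450 × 2×10⁻⁴ = 0.06480 m
A total: 0.0951336 m
B Layer 1: 0.89 × 94 × 1.8×10⁻⁴ = 0.0150588 m
B Layer 2: 440 × 0.21 × 0.87×10⁻⁴ = 0.0080388 m
B total: 0.0230976 m
Difference: 0.0951336 − 0.0230976 = 0.072036 m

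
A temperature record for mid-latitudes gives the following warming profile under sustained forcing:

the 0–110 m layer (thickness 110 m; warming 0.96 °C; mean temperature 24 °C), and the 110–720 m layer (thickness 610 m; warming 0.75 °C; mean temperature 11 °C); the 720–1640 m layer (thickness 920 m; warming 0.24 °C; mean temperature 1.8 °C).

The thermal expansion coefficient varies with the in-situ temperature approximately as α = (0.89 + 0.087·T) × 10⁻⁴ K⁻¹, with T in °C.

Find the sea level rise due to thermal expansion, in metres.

0.139 m of thermosteric rise

Layer 1: α = (0.89 + 0.087×24)×10⁻⁴ = 2.978×10⁻⁴ K⁻¹
Layer 2: α = (0.89 + 0.087×11)×10⁻⁴ = 1.847×10⁻⁴ K⁻¹
Layer 3: α = (0.89 + 0.087×1.8)×10⁻⁴ = 1.0466×10⁻⁴ K⁻¹
2.978×10⁻⁴ × 110 × 0.96 = 0.03144768 m
1.847×10⁻⁴ × 610 × 0.75 = 0.08450025 m
720–1640 m: 0.24 × 920 × 1.0466×10⁻⁴ = 0.023108928 m
Δh = 0.03144768 + 0.08450025 + 0.023108928 = 0.139056858 m ≈ 0.139 m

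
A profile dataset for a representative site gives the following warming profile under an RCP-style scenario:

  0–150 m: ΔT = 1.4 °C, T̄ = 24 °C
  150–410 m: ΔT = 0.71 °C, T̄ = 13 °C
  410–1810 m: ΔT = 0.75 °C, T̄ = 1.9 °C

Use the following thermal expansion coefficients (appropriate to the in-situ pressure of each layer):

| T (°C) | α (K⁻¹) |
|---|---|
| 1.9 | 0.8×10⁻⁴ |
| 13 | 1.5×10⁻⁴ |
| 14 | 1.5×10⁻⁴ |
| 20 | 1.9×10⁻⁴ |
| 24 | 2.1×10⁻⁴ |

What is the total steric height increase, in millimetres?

Layer 1 at 24 °C → α = 2.1×10⁻⁴ K⁻¹
Layer 2 at 13 °C → α = 1.5×10⁻⁴ K⁻¹
Layer 3 at 1.9 °C → α = 0.8×10⁻⁴ K⁻¹
Layer 1: 2.1×10⁻⁴ × 150 × 1.4 = 0.04410 m
150–410 m: 260 × 0.71 × 1.5×10⁻⁴ = 0.02769 m
Layer 3: 0.75 × 1400 × 0.8×10⁻⁴ = 0.08400 m
Δh = 0.04410 + 0.02769 + 0.08400 = 0.15579 m ≈ 156 mm

156 mm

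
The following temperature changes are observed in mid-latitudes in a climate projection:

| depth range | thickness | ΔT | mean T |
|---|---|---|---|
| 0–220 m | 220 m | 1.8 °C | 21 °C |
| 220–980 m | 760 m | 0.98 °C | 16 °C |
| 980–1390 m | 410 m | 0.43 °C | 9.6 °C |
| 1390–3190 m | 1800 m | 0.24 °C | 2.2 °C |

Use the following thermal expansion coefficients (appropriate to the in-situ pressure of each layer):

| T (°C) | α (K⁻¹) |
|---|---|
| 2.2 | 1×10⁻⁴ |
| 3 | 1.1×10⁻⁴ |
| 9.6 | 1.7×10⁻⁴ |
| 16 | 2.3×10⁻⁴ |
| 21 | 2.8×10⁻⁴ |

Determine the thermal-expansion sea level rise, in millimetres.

Layer 1 at 21 °C → α = 2.8×10⁻⁴ K⁻¹
Layer 2 at 16 °C → α = 2.3×10⁻⁴ K⁻¹
Layer 3 at 9.6 °C → α = 1.7×10⁻⁴ K⁻¹
Layer 4 at 2.2 °C → α = 1×10⁻⁴ K⁻¹
0–220 m: 1.8 × 220 × 2.8×10⁻⁴ = 0.11088 m
Layer 2: 760 × 0.98 × 2.3×10⁻⁴ = 0.171304 m
Layer 3: 1.7×10⁻⁴ × 0.43 × 410 = 0.029971 m
1390–3190 m: 0.24 × 1800 × 1×10⁻⁴ = 0.04320 m
Δh = 0.11088 + 0.171304 + 0.029971 + 0.04320 = 0.355355 m ≈ 355 mm

Δh = 355 mm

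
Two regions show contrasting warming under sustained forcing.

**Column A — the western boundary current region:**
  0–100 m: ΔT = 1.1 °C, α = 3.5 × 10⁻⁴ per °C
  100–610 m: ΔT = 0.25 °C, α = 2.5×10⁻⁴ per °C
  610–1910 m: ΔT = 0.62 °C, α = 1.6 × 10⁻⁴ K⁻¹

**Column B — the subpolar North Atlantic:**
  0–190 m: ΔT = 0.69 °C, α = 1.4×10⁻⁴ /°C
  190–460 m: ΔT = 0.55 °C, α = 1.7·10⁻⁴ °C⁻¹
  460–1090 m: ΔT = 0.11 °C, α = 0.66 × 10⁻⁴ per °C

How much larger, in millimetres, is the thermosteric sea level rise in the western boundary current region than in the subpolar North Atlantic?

150 mm

A Layer 1: 3.5×10⁻⁴ × 100 × 1.1 = 0.03850 m
A 100–610 m: 2.5×10⁻⁴ × 510 × 0.25 = 0.031875 m
A 610–1910 m: 0.62 × 1.6×10⁻⁴ × 1300 = 0.12896 m
A total: 0.199335 m
B Layer 1: 0.69 × 1.4×10⁻⁴ × 190 = 0.018354 m
B 190–460 m: 270 × 1.7×10⁻⁴ × 0.55 = 0.025245 m
B 460–1090 m: 0.66×10⁻⁴ × 0.11 × 630 = 0.0045738 m
B total: 0.0481728 m
Difference: 0.199335 − 0.0481728 = 0.1511622 m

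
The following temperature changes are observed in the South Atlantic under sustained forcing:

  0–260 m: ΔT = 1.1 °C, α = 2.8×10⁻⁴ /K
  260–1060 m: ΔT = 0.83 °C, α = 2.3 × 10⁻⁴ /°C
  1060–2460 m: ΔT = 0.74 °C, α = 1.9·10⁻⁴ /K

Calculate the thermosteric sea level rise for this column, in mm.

0–260 m: 1.1 × 2.8×10⁻⁴ × 260 = 0.08008 m
Layer 2: 0.83 × 2.3×10⁻⁴ × 800 = 0.15272 m
1400 × 0.74 × 1.9×10⁻⁴ = 0.19684 m
Δh = 0.08008 + 0.15272 + 0.19684 = 0.42964 m ≈ 430 mm

Δh = 430 mm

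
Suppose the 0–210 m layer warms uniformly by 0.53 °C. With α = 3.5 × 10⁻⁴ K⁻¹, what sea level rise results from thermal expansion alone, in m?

0.0390 m

Δh = αΔT·H = 3.5×10⁻⁴ × 0.53 × 210 = 0.038955 m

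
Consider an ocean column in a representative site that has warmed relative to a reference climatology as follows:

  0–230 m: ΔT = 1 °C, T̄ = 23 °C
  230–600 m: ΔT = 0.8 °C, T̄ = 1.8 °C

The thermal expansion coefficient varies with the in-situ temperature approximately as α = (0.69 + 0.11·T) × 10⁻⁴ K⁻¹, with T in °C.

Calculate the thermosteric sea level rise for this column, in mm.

Layer 1: α = (0.69 + 0.11×23)×10⁻⁴ = 3.22×10⁻⁴ K⁻¹
Layer 2: α = (0.69 + 0.11×1.8)×10⁻⁴ = 0.888×10⁻⁴ K⁻¹
Layer 1: 230 × 3.22×10⁻⁴ × 1 = 0.07406 m
Layer 2: 0.888×10⁻⁴ × 0.8 × 370 = 0.0262848 m
Δh = 0.07406 + 0.0262848 = 0.1003448 m

about 100 mm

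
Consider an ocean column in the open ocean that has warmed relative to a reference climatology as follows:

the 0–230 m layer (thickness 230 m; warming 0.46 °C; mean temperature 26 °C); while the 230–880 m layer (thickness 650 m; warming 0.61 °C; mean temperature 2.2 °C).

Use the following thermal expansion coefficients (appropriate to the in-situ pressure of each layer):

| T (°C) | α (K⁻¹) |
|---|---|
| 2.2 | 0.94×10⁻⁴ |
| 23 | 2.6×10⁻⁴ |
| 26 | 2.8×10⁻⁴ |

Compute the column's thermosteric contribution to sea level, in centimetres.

Layer 1 at 26 °C → α = 2.8×10⁻⁴ K⁻¹
Layer 2 at 2.2 °C → α = 0.94×10⁻⁴ K⁻¹
Layer 1: 230 × 2.8×10⁻⁴ × 0.46 = 0.029624 m
Layer 2: 0.94×10⁻⁴ × 0.61 × 650 = 0.037271 m
Δh = 0.029624 + 0.037271 = 0.066895 m ≈ 6.7 cm

Δh ≈ 6.7 cm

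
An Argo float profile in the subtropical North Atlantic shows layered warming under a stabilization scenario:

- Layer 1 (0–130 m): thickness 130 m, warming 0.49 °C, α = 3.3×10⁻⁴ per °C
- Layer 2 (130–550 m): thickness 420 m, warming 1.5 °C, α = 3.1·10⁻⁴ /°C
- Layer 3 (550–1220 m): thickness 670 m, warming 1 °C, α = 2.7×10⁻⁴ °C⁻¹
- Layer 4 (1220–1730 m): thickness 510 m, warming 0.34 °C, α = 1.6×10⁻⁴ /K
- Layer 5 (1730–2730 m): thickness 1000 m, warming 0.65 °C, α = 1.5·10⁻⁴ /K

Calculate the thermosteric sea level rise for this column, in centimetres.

Layer 1: 3.3×10⁻⁴ × 0.49 × 130 = 0.021021 m
Layer 2: 1.5 × 420 × 3.1×10⁻⁴ = 0.19530 m
550–1220 m: 670 × 2.7×10⁻⁴ × 1 = 0.18090 m
Layer 4: 510 × 1.6×10⁻⁴ × 0.34 = 0.027744 m
0.65 × 1.5×10⁻⁴ × 1000 = 0.09750 m
Δh = 0.021021 + 0.19530 + 0.18090 + 0.027744 + 0.09750 = 0.522465 m ≈ 52.2 cm

Δh ≈ 52.2 cm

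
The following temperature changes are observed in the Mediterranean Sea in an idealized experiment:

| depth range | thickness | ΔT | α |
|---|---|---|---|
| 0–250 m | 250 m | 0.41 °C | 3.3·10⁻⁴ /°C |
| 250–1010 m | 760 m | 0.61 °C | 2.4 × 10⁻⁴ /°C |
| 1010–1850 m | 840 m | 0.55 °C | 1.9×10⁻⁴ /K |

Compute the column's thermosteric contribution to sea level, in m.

about 0.23 m

3.3×10⁻⁴ × 250 × 0.41 = 0.033825 m
Layer 2: 760 × 2.4×10⁻⁴ × 0.61 = 0.111264 m
1.9×10⁻⁴ × 840 × 0.55 = 0.08778 m
Δh = 0.033825 + 0.111264 + 0.08778 = 0.232869 m ≈ 0.23 m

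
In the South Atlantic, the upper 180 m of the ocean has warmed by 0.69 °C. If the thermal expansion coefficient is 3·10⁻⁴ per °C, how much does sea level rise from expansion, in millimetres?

Δh = αΔT·H = 3×10⁻⁴ × 0.69 × 180 = 0.03726 m

37.3 mm of thermosteric rise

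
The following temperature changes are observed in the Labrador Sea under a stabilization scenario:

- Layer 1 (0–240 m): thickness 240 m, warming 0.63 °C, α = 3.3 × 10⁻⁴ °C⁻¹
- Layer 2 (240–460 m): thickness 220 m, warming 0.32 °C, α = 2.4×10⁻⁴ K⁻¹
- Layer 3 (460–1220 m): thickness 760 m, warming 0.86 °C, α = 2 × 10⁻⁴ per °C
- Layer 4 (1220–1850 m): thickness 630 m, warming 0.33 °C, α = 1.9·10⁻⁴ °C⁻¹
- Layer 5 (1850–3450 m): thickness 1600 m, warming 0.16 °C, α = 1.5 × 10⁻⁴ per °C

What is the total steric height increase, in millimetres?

280 mm of thermosteric rise

3.3×10⁻⁴ × 0.63 × 240 = 0.049896 m
240–460 m: 0.32 × 2.4×10⁻⁴ × 220 = 0.016896 m
Layer 3: 2×10⁻⁴ × 760 × 0.86 = 0.13072 m
0.33 × 1.9×10⁻⁴ × 630 = 0.039501 m
1850–3450 m: 1.5×10⁻⁴ × 0.16 × 1600 = 0.03840 m
Δh = 0.049896 + 0.016896 + 0.13072 + 0.039501 + 0.03840 = 0.275413 m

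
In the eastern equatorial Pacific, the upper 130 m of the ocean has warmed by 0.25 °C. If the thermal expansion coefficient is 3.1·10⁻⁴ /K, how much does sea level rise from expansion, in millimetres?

Δh = αΔT·H = 3.1×10⁻⁴ × 0.25 × 130 = 0.010075 m

about 10.1 mm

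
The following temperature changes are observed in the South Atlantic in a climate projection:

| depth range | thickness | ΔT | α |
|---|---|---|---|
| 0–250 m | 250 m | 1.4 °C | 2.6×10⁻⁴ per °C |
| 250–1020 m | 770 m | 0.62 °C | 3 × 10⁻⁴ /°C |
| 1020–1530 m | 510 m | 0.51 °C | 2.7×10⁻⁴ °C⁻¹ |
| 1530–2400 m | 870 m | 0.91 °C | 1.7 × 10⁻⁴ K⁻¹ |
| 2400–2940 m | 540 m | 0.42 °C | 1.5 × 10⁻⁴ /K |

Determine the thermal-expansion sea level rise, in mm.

473 mm of thermosteric rise

250 × 1.4 × 2.6×10⁻⁴ = 0.09100 m
250–1020 m: 770 × 3×10⁻⁴ × 0.62 = 0.14322 m
Layer 3: 510 × 0.51 × 2.7×10⁻⁴ = 0.070227 m
1530–2400 m: 870 × 0.91 × 1.7×10⁻⁴ = 0.134589 m
540 × 1.5×10⁻⁴ × 0.42 = 0.03402 m
Δh = 0.09100 + 0.14322 + 0.070227 + 0.134589 + 0.03402 = 0.473056 m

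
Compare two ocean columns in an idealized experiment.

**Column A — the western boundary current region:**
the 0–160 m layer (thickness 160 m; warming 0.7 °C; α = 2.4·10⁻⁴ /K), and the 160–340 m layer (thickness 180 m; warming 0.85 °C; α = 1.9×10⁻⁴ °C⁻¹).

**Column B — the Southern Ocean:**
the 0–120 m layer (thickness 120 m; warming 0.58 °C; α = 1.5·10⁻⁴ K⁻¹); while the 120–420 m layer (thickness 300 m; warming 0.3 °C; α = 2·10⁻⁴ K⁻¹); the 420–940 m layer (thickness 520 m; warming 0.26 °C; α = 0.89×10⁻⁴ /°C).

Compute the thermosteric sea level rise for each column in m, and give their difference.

Δh_A ≈ 0.056 m, Δh_B ≈ 0.040 m; difference ≈ 0.015 m

A 0–160 m: 160 × 0.7 × 2.4×10⁻⁴ = 0.02688 m
A 160–340 m: 0.85 × 1.9×10⁻⁴ × 180 = 0.02907 m
A total: 0.05595 m
B 0–120 m: 0.58 × 1.5×10⁻⁴ × 120 = 0.01044 m
B 0.3 × 2×10⁻⁴ × 300 = 0.01800 m
B 420–940 m: 0.89×10⁻⁴ × 0.26 × 520 = 0.0120328 m
B total: 0.0404728 m
Difference: 0.05595 − 0.0404728 = 0.0154772 m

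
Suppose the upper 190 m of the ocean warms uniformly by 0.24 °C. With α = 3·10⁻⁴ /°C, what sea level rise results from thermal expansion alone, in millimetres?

Δh = 13.7 mm

Δh = αΔT·H = 3×10⁻⁴ × 0.24 × 190 = 0.01368 m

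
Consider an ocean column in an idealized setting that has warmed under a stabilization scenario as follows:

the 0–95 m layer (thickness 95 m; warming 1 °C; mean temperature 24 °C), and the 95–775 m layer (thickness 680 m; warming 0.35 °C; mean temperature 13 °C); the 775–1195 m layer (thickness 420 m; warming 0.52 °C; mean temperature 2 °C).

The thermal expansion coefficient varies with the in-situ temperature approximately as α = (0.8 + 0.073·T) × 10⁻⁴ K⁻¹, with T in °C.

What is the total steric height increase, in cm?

8.65 cm

Layer 1: α = (0.8 + 0.073×24)×10⁻⁴ = 2.552×10⁻⁴ K⁻¹
Layer 2: α = (0.8 + 0.073×13)×10⁻⁴ = 1.749×10⁻⁴ K⁻¹
Layer 3: α = (0.8 + 0.073×2)×10⁻⁴ = 0.946×10⁻⁴ K⁻¹
0–95 m: 95 × 1 × 2.552×10⁻⁴ = 0.024244 m
1.749×10⁻⁴ × 0.35 × 680 = 0.0416262 m
0.946×10⁻⁴ × 0.52 × 420 = 0.02066064 m
Δh = 0.024244 + 0.0416262 + 0.02066064 = 0.08653084 m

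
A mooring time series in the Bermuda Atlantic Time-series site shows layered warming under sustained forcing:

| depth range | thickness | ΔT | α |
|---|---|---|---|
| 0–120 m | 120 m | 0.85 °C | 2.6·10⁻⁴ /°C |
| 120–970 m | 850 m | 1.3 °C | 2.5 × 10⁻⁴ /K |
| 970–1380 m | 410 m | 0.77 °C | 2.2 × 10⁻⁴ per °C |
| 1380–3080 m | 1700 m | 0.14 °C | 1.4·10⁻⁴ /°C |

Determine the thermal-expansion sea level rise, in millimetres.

0–120 m: 120 × 2.6×10⁻⁴ × 0.85 = 0.02652 m
Layer 2: 2.5×10⁻⁴ × 850 × 1.3 = 0.27625 m
Layer 3: 2.2×10⁻⁴ × 0.77 × 410 = 0.069454 m
1380–3080 m: 1700 × 0.14 × 1.4×10⁻⁴ = 0.03332 m
Δh = 0.02652 + 0.27625 + 0.069454 + 0.03332 = 0.405544 m

Δh = 406 mm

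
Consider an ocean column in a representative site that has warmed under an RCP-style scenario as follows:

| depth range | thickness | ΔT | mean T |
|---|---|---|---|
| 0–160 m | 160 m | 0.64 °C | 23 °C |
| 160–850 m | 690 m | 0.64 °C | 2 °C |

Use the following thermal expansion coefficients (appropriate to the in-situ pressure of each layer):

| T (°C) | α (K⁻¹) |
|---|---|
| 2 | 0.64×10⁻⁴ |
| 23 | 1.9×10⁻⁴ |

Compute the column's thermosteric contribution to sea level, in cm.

Layer 1 at 23 °C → α = 1.9×10⁻⁴ K⁻¹
Layer 2 at 2 °C → α = 0.64×10⁻⁴ K⁻¹
1.9×10⁻⁴ × 0.64 × 160 = 0.019456 m
0.64 × 690 × 0.64×10⁻⁴ = 0.0282624 m
Δh = 0.019456 + 0.0282624 = 0.0477184 m ≈ 4.8 cm

Δh = 4.8 cm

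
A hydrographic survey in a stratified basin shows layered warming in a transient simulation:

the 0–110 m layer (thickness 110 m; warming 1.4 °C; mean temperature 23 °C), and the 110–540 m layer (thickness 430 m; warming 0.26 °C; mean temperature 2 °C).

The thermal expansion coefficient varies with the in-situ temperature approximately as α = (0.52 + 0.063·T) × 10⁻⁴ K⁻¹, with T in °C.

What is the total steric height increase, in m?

Δh ≈ 0.0375 m

Layer 1: α = (0.52 + 0.063×23)×10⁻⁴ = 1.969×10⁻⁴ K⁻¹
Layer 2: α = (0.52 + 0.063×2)×10⁻⁴ = 0.646×10⁻⁴ K⁻¹
0–110 m: 110 × 1.4 × 1.969×10⁻⁴ = 0.0303226 m
Layer 2: 0.646×10⁻⁴ × 0.26 × 430 = 0.00722228 m
Δh = 0.0303226 + 0.00722228 = 0.03754488 m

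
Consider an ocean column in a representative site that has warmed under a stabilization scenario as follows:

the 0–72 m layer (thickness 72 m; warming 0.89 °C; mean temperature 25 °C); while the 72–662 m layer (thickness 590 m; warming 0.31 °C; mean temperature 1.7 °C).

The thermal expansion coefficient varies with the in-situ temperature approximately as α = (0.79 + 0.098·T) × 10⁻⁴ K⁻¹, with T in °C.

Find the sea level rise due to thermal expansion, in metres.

Δh = 0.038 m

Layer 1: α = (0.79 + 0.098×25)×10⁻⁴ = 3.24×10⁻⁴ K⁻¹
Layer 2: α = (0.79 + 0.098×1.7)×10⁻⁴ = 0.9566×10⁻⁴ K⁻¹
3.24×10⁻⁴ × 0.89 × 72 = 0.02076192 m
Layer 2: 590 × 0.9566×10⁻⁴ × 0.31 = 0.017496214 m
Δh = 0.02076192 + 0.017496214 = 0.038258134 m ≈ 0.038 m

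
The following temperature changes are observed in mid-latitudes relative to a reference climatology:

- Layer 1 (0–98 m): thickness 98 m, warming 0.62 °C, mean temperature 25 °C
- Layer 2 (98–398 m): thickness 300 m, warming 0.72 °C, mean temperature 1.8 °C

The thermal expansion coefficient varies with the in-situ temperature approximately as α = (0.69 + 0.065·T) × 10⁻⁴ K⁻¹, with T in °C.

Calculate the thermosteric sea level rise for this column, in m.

0.0315 m

Layer 1: α = (0.69 + 0.065×25)×10⁻⁴ = 2.315×10⁻⁴ K⁻¹
Layer 2: α = (0.69 + 0.065×1.8)×10⁻⁴ = 0.807×10⁻⁴ K⁻¹
0.62 × 98 × 2.315×10⁻⁴ = 0.01406594 m
300 × 0.72 × 0.807×10⁻⁴ = 0.0174312 m
Δh = 0.01406594 + 0.0174312 = 0.03149714 m ≈ 0.0315 m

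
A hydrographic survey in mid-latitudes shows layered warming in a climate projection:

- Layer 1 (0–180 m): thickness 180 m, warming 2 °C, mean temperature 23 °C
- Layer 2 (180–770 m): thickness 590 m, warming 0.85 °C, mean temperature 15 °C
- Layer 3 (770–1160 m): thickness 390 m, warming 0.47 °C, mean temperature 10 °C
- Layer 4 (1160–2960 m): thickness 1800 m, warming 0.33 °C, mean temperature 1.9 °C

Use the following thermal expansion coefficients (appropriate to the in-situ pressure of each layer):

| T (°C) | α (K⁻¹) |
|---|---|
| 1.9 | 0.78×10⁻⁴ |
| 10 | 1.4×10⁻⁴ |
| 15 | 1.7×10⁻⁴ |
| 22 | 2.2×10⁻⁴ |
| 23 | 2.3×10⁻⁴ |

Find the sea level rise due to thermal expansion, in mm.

Layer 1 at 23 °C → α = 2.3×10⁻⁴ K⁻¹
Layer 2 at 15 °C → α = 1.7×10⁻⁴ K⁻¹
Layer 3 at 10 °C → α = 1.4×10⁻⁴ K⁻¹
Layer 4 at 1.9 °C → α = 0.78×10⁻⁴ K⁻¹
Layer 1: 2 × 2.3×10⁻⁴ × 180 = 0.08280 m
180–770 m: 590 × 0.85 × 1.7×10⁻⁴ = 0.085255 m
Layer 3: 390 × 1.4×10⁻⁴ × 0.47 = 0.025662 m
Layer 4: 1800 × 0.78×10⁻⁴ × 0.33 = 0.046332 m
Δh = 0.08280 + 0.085255 + 0.025662 + 0.046332 = 0.240049 m

Δh ≈ 240 mm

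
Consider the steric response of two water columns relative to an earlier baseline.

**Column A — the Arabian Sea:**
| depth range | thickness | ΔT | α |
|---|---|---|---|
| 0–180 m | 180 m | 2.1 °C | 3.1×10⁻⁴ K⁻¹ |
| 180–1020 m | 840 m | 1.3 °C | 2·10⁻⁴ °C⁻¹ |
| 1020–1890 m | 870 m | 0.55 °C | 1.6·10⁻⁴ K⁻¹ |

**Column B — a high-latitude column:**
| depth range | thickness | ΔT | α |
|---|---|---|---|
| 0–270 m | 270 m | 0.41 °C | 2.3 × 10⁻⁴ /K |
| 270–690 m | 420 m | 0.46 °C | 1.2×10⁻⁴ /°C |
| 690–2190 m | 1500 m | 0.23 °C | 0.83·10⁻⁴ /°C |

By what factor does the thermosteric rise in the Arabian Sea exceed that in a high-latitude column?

≈ 5.33×

A 0–180 m: 3.1×10⁻⁴ × 180 × 2.1 = 0.11718 m
A 2×10⁻⁴ × 1.3 × 840 = 0.21840 m
A 1.6×10⁻⁴ × 0.55 × 870 = 0.07656 m
A total: 0.41214 m
B Layer 1: 270 × 0.41 × 2.3×10⁻⁴ = 0.025461 m
B 420 × 1.2×10⁻⁴ × 0.46 = 0.023184 m
B 0.23 × 1500 × 0.83×10⁻⁴ = 0.028635 m
B total: 0.07728 m
Ratio: 0.41214 / 0.07728 ≈ 5.333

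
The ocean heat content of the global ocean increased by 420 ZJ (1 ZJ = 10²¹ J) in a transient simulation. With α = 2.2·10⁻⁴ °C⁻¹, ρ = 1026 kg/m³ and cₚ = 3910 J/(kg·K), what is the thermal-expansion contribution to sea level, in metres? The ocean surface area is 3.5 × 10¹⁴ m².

Per unit area: Q = 420×10²¹ / (3.5×10¹⁴) = 1.2×10⁹ J/m²
Δh = αQ/(ρcₚ) = 2.2×10⁻⁴ × 1.2×10⁹ / (1026 × 3910) ≈ 0.065808 m

Δh = 0.066 m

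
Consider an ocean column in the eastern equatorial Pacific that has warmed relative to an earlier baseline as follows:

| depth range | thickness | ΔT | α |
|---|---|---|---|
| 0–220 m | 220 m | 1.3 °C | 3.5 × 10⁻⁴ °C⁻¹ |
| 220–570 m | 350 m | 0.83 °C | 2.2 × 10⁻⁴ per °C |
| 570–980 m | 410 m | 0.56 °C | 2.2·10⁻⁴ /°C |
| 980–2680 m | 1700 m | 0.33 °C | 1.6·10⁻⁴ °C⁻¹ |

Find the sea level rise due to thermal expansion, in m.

Δh ≈ 0.304 m

3.5×10⁻⁴ × 1.3 × 220 = 0.10010 m
Layer 2: 0.83 × 350 × 2.2×10⁻⁴ = 0.06391 m
Layer 3: 0.56 × 410 × 2.2×10⁻⁴ = 0.050512 m
1.6×10⁻⁴ × 1700 × 0.33 = 0.08976 m
Δh = 0.10010 + 0.06391 + 0.050512 + 0.08976 = 0.304282 m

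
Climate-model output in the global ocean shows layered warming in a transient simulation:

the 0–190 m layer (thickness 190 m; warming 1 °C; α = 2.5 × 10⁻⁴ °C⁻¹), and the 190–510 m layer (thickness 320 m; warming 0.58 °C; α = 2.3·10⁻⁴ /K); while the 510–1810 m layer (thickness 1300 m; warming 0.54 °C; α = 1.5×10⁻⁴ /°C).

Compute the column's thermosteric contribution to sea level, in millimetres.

Δh ≈ 200 mm

0–190 m: 2.5×10⁻⁴ × 1 × 190 = 0.04750 m
Layer 2: 320 × 2.3×10⁻⁴ × 0.58 = 0.042688 m
Layer 3: 1300 × 1.5×10⁻⁴ × 0.54 = 0.10530 m
Δh = 0.04750 + 0.042688 + 0.10530 = 0.195488 m ≈ 200 mm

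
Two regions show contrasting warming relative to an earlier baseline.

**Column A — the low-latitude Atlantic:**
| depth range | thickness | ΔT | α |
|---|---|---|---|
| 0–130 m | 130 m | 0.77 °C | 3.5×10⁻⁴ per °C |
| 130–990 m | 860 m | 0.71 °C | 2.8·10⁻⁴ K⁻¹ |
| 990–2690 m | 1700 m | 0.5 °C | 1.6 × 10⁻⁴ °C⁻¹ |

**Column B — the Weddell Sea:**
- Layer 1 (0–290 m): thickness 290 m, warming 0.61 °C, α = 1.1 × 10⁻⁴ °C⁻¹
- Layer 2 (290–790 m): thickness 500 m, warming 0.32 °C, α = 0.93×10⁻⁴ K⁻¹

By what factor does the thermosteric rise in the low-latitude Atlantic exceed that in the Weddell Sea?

≈ 9.96×

A Layer 1: 3.5×10⁻⁴ × 130 × 0.77 = 0.035035 m
A Layer 2: 2.8×10⁻⁴ × 0.71 × 860 = 0.170968 m
A 990–2690 m: 1.6×10⁻⁴ × 0.5 × 1700 = 0.13600 m
A total: 0.342003 m
B 0–290 m: 0.61 × 1.1×10⁻⁴ × 290 = 0.019459 m
B Layer 2: 0.93×10⁻⁴ × 500 × 0.32 = 0.01488 m
B total: 0.034339 m
Ratio: 0.342003 / 0.034339 ≈ 9.960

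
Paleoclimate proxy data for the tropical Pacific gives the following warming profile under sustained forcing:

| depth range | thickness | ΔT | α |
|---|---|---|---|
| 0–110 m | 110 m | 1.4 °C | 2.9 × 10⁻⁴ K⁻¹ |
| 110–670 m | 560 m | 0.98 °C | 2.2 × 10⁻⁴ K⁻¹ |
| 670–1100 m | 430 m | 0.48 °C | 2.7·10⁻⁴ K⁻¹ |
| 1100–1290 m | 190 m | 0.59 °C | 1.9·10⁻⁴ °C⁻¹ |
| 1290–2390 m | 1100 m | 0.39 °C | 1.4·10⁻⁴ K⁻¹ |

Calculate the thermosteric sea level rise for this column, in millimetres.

300 mm

1.4 × 110 × 2.9×10⁻⁴ = 0.04466 m
110–670 m: 2.2×10⁻⁴ × 0.98 × 560 = 0.120736 m
Layer 3: 2.7×10⁻⁴ × 430 × 0.48 = 0.055728 m
1100–1290 m: 190 × 0.59 × 1.9×10⁻⁴ = 0.021299 m
Layer 5: 0.39 × 1.4×10⁻⁴ × 1100 = 0.06006 m
Δh = 0.04466 + 0.120736 + 0.055728 + 0.021299 + 0.06006 = 0.302483 m ≈ 300 mm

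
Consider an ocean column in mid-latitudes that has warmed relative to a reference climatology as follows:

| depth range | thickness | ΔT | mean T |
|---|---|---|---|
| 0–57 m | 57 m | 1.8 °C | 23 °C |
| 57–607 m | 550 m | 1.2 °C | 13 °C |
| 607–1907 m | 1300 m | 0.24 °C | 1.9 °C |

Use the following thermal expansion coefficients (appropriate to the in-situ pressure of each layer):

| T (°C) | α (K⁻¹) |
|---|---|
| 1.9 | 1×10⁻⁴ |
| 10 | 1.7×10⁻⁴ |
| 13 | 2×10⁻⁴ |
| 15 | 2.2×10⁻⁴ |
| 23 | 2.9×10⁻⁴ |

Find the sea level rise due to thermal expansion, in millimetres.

Layer 1 at 23 °C → α = 2.9×10⁻⁴ K⁻¹
Layer 2 at 13 °C → α = 2×10⁻⁴ K⁻¹
Layer 3 at 1.9 °C → α = 1×10⁻⁴ K⁻¹
2.9×10⁻⁴ × 57 × 1.8 = 0.029754 m
Layer 2: 2×10⁻⁴ × 1.2 × 550 = 0.13200 m
607–1907 m: 1300 × 1×10⁻⁴ × 0.24 = 0.03120 m
Δh = 0.029754 + 0.13200 + 0.03120 = 0.192954 m

190 mm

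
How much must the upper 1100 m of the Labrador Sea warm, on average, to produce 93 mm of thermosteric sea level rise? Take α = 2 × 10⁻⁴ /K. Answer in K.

ΔT ≈ 0.423 K

ΔT = Δh/(αH) = 0.093 / (2×10⁻⁴ × 1100) ≈ 0.4227 K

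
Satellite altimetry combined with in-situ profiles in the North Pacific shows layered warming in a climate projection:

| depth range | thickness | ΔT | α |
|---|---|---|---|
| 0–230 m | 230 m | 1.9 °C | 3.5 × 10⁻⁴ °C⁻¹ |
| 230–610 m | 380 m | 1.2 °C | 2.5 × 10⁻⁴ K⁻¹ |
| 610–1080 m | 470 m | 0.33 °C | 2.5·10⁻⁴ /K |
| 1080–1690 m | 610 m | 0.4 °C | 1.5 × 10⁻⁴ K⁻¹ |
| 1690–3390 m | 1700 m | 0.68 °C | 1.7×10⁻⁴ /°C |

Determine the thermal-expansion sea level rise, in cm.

Δh = 53.9 cm

0–230 m: 1.9 × 3.5×10⁻⁴ × 230 = 0.15295 m
230–610 m: 1.2 × 2.5×10⁻⁴ × 380 = 0.11400 m
470 × 0.33 × 2.5×10⁻⁴ = 0.038775 m
1080–1690 m: 0.4 × 1.5×10⁻⁴ × 610 = 0.03660 m
Layer 5: 1700 × 1.7×10⁻⁴ × 0.68 = 0.19652 m
Δh = 0.15295 + 0.11400 + 0.038775 + 0.03660 + 0.19652 = 0.538845 m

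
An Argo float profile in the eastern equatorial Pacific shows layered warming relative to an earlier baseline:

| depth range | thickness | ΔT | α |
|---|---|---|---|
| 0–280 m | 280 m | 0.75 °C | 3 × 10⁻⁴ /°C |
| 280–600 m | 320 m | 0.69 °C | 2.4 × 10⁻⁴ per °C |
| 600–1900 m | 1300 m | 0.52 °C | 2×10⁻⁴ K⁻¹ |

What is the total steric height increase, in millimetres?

0–280 m: 280 × 0.75 × 3×10⁻⁴ = 0.06300 m
280–600 m: 2.4×10⁻⁴ × 320 × 0.69 = 0.052992 m
2×10⁻⁴ × 0.52 × 1300 = 0.13520 m
Δh = 0.06300 + 0.052992 + 0.13520 = 0.251192 m ≈ 250 mm

Δh = 250 mm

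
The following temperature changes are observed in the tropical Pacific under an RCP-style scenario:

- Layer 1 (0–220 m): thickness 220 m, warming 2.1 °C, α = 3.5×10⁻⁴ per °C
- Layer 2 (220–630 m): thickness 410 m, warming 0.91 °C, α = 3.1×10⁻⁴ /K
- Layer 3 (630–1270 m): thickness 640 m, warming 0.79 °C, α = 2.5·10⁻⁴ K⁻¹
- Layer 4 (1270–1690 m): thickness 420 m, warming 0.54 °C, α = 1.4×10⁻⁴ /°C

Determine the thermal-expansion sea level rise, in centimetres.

0–220 m: 220 × 3.5×10⁻⁴ × 2.1 = 0.16170 m
220–630 m: 3.1×10⁻⁴ × 0.91 × 410 = 0.115661 m
Layer 3: 640 × 2.5×10⁻⁴ × 0.79 = 0.12640 m
Layer 4: 420 × 1.4×10⁻⁴ × 0.54 = 0.031752 m
Δh = 0.16170 + 0.115661 + 0.12640 + 0.031752 = 0.435513 m

Δh ≈ 43.6 cm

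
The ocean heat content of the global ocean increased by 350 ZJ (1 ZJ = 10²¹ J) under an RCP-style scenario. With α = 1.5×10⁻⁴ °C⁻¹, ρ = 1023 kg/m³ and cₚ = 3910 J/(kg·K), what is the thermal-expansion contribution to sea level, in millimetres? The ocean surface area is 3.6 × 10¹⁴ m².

Per unit area: Q = 350×10²¹ / (3.6×10¹⁴) ≈ 9.722×10⁸ J/m²
Δh = αQ/(ρcₚ) = 1.5×10⁻⁴ × 9.722×10⁸ / (1023 × 3910) ≈ 0.036458 m

36.5 mm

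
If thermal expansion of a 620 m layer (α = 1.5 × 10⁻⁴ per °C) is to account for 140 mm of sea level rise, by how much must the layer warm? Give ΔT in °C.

1.5 °C

ΔT = Δh/(αH) = 0.14 / (1.5×10⁻⁴ × 620) ≈ 1.505 °C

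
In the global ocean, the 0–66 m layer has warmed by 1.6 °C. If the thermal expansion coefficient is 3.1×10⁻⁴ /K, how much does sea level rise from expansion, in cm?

Δh ≈ 3.3 cm

Δh = αΔT·H = 3.1×10⁻⁴ × 1.6 × 66 = 0.032736 m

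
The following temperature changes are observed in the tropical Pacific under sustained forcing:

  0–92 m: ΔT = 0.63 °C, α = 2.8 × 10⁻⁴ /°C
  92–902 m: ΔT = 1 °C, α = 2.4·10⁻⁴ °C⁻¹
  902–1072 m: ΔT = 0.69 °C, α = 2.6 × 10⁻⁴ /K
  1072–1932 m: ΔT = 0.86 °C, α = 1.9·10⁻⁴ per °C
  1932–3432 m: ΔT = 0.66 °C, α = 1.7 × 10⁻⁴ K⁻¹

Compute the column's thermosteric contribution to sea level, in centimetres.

Layer 1: 2.8×10⁻⁴ × 92 × 0.63 = 0.0162288 m
Layer 2: 810 × 2.4×10⁻⁴ × 1 = 0.19440 m
Layer 3: 170 × 0.69 × 2.6×10⁻⁴ = 0.030498 m
1.9×10⁻⁴ × 860 × 0.86 = 0.140524 m
1932–3432 m: 1500 × 0.66 × 1.7×10⁻⁴ = 0.16830 m
Δh = 0.0162288 + 0.19440 + 0.030498 + 0.140524 + 0.16830 = 0.5499508 m

55 cm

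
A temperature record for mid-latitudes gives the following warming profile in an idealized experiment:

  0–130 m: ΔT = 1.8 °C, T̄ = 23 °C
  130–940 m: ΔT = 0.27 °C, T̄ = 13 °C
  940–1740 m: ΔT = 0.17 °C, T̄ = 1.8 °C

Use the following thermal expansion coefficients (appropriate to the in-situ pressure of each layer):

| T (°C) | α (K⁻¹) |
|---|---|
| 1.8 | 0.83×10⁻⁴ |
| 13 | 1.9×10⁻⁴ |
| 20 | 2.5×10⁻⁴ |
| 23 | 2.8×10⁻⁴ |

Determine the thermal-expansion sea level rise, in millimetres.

about 118 mm

Layer 1 at 23 °C → α = 2.8×10⁻⁴ K⁻¹
Layer 2 at 13 °C → α = 1.9×10⁻⁴ K⁻¹
Layer 3 at 1.8 °C → α = 0.83×10⁻⁴ K⁻¹
1.8 × 2.8×10⁻⁴ × 130 = 0.06552 m
810 × 1.9×10⁻⁴ × 0.27 = 0.041553 m
940–1740 m: 0.83×10⁻⁴ × 0.17 × 800 = 0.011288 m
Δh = 0.06552 + 0.041553 + 0.011288 = 0.118361 m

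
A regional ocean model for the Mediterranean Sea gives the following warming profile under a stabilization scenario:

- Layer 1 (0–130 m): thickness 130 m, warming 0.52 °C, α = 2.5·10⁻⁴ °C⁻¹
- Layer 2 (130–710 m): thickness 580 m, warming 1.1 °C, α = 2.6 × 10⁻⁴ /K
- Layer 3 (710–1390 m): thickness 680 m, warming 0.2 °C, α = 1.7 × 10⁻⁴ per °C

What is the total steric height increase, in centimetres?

Δh ≈ 20.6 cm

2.5×10⁻⁴ × 0.52 × 130 = 0.01690 m
1.1 × 580 × 2.6×10⁻⁴ = 0.16588 m
710–1390 m: 0.2 × 1.7×10⁻⁴ × 680 = 0.02312 m
Δh = 0.01690 + 0.16588 + 0.02312 = 0.20590 m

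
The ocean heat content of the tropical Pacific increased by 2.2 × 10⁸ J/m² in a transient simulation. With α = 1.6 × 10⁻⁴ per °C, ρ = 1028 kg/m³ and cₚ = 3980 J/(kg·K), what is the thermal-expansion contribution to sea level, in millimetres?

Δh = 8.60 mm

Δh = αQ/(ρcₚ) = 1.6×10⁻⁴ × 2.2×10⁸ / (1028 × 3980) ≈ 0.0086033 m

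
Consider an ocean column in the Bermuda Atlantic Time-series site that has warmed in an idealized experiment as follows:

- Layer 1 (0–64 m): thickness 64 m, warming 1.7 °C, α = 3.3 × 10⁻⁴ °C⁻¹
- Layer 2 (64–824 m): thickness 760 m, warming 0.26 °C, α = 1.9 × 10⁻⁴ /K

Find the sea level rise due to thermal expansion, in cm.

0–64 m: 1.7 × 3.3×10⁻⁴ × 64 = 0.035904 m
64–824 m: 0.26 × 1.9×10⁻⁴ × 760 = 0.037544 m
Δh = 0.035904 + 0.037544 = 0.073448 m ≈ 7.34 cm

about 7.34 cm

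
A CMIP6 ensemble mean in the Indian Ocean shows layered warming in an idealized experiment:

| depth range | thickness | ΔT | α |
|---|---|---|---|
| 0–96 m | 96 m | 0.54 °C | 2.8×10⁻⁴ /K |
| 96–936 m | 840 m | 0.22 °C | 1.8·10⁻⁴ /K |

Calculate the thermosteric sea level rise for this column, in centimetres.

2.8×10⁻⁴ × 0.54 × 96 = 0.0145152 m
96–936 m: 840 × 0.22 × 1.8×10⁻⁴ = 0.033264 m
Δh = 0.0145152 + 0.033264 = 0.0477792 m ≈ 4.8 cm

4.8 cm of thermosteric rise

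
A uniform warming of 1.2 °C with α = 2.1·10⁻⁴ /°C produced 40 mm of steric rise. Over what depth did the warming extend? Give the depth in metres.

H = Δh/(αΔT) = 0.04 / (2.1×10⁻⁴ × 1.2) ≈ 158.7 m

H ≈ 159 m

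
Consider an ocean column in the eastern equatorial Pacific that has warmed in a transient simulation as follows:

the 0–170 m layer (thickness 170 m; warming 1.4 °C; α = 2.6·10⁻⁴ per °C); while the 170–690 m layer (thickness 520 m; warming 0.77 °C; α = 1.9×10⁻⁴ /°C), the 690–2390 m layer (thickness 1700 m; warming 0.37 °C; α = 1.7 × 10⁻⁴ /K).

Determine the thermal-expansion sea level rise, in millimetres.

Layer 1: 1.4 × 170 × 2.6×10⁻⁴ = 0.06188 m
Layer 2: 520 × 1.9×10⁻⁴ × 0.77 = 0.076076 m
1.7×10⁻⁴ × 0.37 × 1700 = 0.10693 m
Δh = 0.06188 + 0.076076 + 0.10693 = 0.244886 m

245 mm of thermosteric rise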